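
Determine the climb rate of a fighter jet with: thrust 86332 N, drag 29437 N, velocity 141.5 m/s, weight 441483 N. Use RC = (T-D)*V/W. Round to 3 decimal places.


Step 1: Excess thrust = T - D = 86332 - 29437 = 56895 N
Step 2: Excess power = 56895 * 141.5 = 8050642.5 W
Step 3: RC = 8050642.5 / 441483 = 18.235 m/s

18.235


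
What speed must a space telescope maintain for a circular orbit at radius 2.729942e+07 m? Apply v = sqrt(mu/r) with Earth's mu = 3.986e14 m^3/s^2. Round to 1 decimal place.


Step 1: mu / r = 3.986e14 / 2.729942e+07 = 14601042.806
Step 2: v = sqrt(14601042.806) = 3821.1 m/s

3821.1


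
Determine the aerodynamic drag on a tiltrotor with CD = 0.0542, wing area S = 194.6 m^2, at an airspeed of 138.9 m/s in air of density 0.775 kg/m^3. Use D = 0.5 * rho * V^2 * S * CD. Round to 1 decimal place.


Step 1: Dynamic pressure q = 0.5 * 0.775 * 138.9^2 = 7476.1189 Pa
Step 2: Drag D = q * S * CD = 7476.1189 * 194.6 * 0.0542
Step 3: D = 78853.0 N

78853.0


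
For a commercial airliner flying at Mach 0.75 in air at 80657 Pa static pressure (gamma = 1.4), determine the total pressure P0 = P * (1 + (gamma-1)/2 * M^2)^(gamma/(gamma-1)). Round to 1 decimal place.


Step 1: (gamma-1)/2 * M^2 = 0.2 * 0.5625 = 0.1125
Step 2: 1 + 0.1125 = 1.1125
Step 3: Exponent gamma/(gamma-1) = 3.5
Step 4: P0 = 80657 * 1.1125^3.5 = 117136.5 Pa

117136.5


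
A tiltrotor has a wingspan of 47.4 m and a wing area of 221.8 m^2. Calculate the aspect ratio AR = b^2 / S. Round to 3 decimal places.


Step 1: b^2 = 47.4^2 = 2246.76
Step 2: AR = 2246.76 / 221.8 = 10.130

10.130


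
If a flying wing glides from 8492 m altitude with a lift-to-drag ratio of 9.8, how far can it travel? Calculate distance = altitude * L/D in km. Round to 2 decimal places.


Step 1: Glide distance = altitude * L/D = 8492 * 9.8 = 83221.6 m
Step 2: Convert to km: 83221.6 / 1000 = 83.22 km

83.22


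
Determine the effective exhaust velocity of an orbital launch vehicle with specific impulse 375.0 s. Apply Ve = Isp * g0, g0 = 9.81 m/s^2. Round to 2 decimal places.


Step 1: Ve = Isp * g0 = 375.0 * 9.81
Step 2: Ve = 3678.75 m/s

3678.75


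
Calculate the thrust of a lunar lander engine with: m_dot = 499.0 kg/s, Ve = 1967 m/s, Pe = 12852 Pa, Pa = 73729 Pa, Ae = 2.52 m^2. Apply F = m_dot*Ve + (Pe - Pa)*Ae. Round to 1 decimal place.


Step 1: Momentum thrust = m_dot * Ve = 499.0 * 1967 = 981533.0 N
Step 2: Pressure thrust = (Pe - Pa) * Ae = (12852 - 73729) * 2.52 = -153410.04 N
Step 3: Total thrust F = 981533.0 + -153410.04 = 828123.0 N

828123.0


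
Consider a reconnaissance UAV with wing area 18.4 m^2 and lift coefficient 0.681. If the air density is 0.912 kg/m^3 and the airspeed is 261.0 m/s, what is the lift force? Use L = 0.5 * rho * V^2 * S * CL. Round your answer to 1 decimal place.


Step 1: Calculate dynamic pressure q = 0.5 * 0.912 * 261.0^2 = 0.5 * 0.912 * 68121.0 = 31063.176 Pa
Step 2: Multiply by wing area and lift coefficient: L = 31063.176 * 18.4 * 0.681
Step 3: L = 571562.4384 * 0.681 = 389234.0 N

389234.0


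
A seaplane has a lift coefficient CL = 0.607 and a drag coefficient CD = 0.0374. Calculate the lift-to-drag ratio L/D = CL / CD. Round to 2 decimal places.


Step 1: L/D = CL / CD = 0.607 / 0.0374
Step 2: L/D = 16.23

16.23


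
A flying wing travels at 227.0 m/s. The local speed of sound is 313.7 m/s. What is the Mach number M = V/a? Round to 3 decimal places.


Step 1: M = V / a = 227.0 / 313.7
Step 2: M = 0.724

0.724


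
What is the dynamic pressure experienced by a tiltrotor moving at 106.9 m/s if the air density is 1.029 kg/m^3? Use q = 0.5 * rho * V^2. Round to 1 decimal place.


Step 1: V^2 = 106.9^2 = 11427.61
Step 2: q = 0.5 * 1.029 * 11427.61
Step 3: q = 5879.5 Pa

5879.5


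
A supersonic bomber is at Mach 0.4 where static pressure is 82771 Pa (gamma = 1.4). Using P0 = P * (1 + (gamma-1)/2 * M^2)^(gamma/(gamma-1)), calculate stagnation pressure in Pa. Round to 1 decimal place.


Step 1: (gamma-1)/2 * M^2 = 0.2 * 0.16 = 0.032
Step 2: 1 + 0.032 = 1.032
Step 3: Exponent gamma/(gamma-1) = 3.5
Step 4: P0 = 82771 * 1.032^3.5 = 92418.1 Pa

92418.1


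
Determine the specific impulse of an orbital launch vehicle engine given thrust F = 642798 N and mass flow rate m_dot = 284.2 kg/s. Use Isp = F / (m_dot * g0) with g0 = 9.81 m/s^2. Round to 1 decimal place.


Step 1: m_dot * g0 = 284.2 * 9.81 = 2788.0
Step 2: Isp = 642798 / 2788.0 = 230.6 s

230.6


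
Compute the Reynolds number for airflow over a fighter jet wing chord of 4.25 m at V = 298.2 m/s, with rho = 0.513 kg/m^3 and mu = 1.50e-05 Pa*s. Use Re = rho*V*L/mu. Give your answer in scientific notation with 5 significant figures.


Step 1: Numerator = rho * V * L = 0.513 * 298.2 * 4.25 = 650.15055
Step 2: Re = 650.15055 / 1.50e-05
Step 3: Re = 4.3343e+07

4.3343e+07


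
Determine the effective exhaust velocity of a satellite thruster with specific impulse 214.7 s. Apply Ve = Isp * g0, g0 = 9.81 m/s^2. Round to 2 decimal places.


Step 1: Ve = Isp * g0 = 214.7 * 9.81
Step 2: Ve = 2106.21 m/s

2106.21


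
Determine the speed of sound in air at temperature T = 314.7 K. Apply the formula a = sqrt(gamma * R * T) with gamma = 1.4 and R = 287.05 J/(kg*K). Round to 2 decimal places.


Step 1: gamma * R * T = 1.4 * 287.05 * 314.7 = 126468.489
Step 2: a = sqrt(126468.489) = 355.62 m/s

355.62


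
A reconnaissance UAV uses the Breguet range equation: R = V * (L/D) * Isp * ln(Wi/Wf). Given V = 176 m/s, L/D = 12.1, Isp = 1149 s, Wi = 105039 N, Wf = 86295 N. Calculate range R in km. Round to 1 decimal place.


Step 1: Coefficient = V * (L/D) * Isp = 176 * 12.1 * 1149 = 2446910.4 m
Step 2: Wi/Wf = 105039 / 86295 = 1.217208
Step 3: ln(1.217208) = 0.19656
Step 4: R = 2446910.4 * 0.19656 = 480964.8 m = 481.0 km

481.0


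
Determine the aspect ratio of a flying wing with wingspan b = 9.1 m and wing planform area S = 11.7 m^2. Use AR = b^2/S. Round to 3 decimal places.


Step 1: b^2 = 9.1^2 = 82.81
Step 2: AR = 82.81 / 11.7 = 7.078

7.078


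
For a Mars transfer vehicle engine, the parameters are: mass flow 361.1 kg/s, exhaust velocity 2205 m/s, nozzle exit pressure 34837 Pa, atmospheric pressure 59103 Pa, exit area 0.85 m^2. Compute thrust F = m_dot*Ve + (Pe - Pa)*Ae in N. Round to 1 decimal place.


Step 1: Momentum thrust = m_dot * Ve = 361.1 * 2205 = 796225.5 N
Step 2: Pressure thrust = (Pe - Pa) * Ae = (34837 - 59103) * 0.85 = -20626.10 N
Step 3: Total thrust F = 796225.5 + -20626.10 = 775599.4 N

775599.4


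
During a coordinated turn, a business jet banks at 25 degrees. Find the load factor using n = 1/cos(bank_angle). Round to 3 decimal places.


Step 1: Convert 25 degrees to radians = 0.436332
Step 2: cos(25 deg) = 0.906308
Step 3: n = 1 / 0.906308 = 1.103

1.103


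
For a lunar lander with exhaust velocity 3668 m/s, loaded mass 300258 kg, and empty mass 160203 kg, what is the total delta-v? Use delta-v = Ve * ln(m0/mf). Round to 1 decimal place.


Step 1: Mass ratio m0/mf = 300258 / 160203 = 1.874235
Step 2: ln(1.874235) = 0.6282
Step 3: delta-v = 3668 * 0.6282 = 2304.2 m/s

2304.2


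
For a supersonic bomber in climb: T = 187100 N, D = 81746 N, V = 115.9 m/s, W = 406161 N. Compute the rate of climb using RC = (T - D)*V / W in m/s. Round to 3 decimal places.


Step 1: Excess thrust = T - D = 187100 - 81746 = 105354 N
Step 2: Excess power = 105354 * 115.9 = 12210528.6 W
Step 3: RC = 12210528.6 / 406161 = 30.063 m/s

30.063


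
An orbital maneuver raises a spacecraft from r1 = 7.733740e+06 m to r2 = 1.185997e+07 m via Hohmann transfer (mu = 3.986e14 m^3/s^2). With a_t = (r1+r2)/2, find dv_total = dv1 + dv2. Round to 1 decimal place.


Step 1: Transfer semi-major axis a_t = (7.733740e+06 + 1.185997e+07) / 2 = 9.796855e+06 m
Step 2: v1 (circular at r1) = sqrt(mu/r1) = 7179.16 m/s
Step 3: v_t1 = sqrt(mu*(2/r1 - 1/a_t)) = 7899.0 m/s
Step 4: dv1 = |7899.0 - 7179.16| = 719.84 m/s
Step 5: v2 (circular at r2) = 5797.31 m/s, v_t2 = 5150.84 m/s
Step 6: dv2 = |5797.31 - 5150.84| = 646.47 m/s
Step 7: Total delta-v = 719.84 + 646.47 = 1366.3 m/s

1366.3


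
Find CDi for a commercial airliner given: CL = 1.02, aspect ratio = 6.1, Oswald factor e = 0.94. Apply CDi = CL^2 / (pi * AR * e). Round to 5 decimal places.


Step 1: CL^2 = 1.02^2 = 1.0404
Step 2: pi * AR * e = 3.14159 * 6.1 * 0.94 = 18.013892
Step 3: CDi = 1.0404 / 18.013892 = 0.05776

0.05776


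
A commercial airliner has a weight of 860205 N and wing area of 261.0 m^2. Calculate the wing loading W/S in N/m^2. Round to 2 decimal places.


Step 1: Wing loading = W / S = 860205 / 261.0
Step 2: Wing loading = 3295.80 N/m^2

3295.80


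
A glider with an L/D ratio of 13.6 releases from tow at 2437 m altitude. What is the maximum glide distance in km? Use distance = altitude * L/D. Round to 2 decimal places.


Step 1: Glide distance = altitude * L/D = 2437 * 13.6 = 33143.2 m
Step 2: Convert to km: 33143.2 / 1000 = 33.14 km

33.14


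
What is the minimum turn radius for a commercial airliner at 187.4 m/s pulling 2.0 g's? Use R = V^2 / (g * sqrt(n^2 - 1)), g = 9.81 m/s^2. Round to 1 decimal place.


Step 1: V^2 = 187.4^2 = 35118.76
Step 2: n^2 - 1 = 2.0^2 - 1 = 3.0
Step 3: sqrt(3.0) = 1.732051
Step 4: R = 35118.76 / (9.81 * 1.732051) = 2066.9 m

2066.9


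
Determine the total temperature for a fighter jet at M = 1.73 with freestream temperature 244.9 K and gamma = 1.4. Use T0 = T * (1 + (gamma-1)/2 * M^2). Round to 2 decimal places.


Step 1: (gamma-1)/2 = 0.2
Step 2: M^2 = 2.9929
Step 3: 1 + 0.2 * 2.9929 = 1.59858
Step 4: T0 = 244.9 * 1.59858 = 391.49 K

391.49


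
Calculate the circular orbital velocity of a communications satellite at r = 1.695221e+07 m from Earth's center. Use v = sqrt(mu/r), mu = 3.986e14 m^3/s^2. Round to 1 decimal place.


Step 1: mu / r = 3.986e14 / 1.695221e+07 = 23513158.4613
Step 2: v = sqrt(23513158.4613) = 4849.0 m/s

4849.0


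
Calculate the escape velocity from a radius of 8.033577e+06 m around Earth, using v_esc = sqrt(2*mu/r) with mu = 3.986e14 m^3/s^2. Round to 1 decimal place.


Step 1: 2*mu/r = 2 * 3.986e14 / 8.033577e+06 = 99233504.5771
Step 2: v_esc = sqrt(99233504.5771) = 9961.6 m/s

9961.6


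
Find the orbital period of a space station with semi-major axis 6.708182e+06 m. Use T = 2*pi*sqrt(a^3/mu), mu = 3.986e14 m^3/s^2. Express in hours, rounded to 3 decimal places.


Step 1: a^3 / mu = 3.018662e+20 / 3.986e14 = 7.573161e+05
Step 2: sqrt(7.573161e+05) = 870.2391 s
Step 3: T = 2*pi * 870.2391 = 5467.87 s
Step 4: T in hours = 5467.87 / 3600 = 1.519 hours

1.519


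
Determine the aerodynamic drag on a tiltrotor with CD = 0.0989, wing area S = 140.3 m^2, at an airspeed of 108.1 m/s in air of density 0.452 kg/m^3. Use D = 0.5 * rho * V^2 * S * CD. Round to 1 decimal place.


Step 1: Dynamic pressure q = 0.5 * 0.452 * 108.1^2 = 2640.9479 Pa
Step 2: Drag D = q * S * CD = 2640.9479 * 140.3 * 0.0989
Step 3: D = 36644.9 N

36644.9


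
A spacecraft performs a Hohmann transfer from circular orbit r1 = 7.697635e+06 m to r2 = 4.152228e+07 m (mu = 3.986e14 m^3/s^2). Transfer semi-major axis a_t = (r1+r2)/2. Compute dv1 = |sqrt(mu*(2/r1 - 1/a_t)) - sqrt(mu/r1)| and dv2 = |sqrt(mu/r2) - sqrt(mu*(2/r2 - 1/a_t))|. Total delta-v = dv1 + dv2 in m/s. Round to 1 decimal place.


Step 1: Transfer semi-major axis a_t = (7.697635e+06 + 4.152228e+07) / 2 = 2.460996e+07 m
Step 2: v1 (circular at r1) = sqrt(mu/r1) = 7195.98 m/s
Step 3: v_t1 = sqrt(mu*(2/r1 - 1/a_t)) = 9347.06 m/s
Step 4: dv1 = |9347.06 - 7195.98| = 2151.08 m/s
Step 5: v2 (circular at r2) = 3098.33 m/s, v_t2 = 1732.81 m/s
Step 6: dv2 = |3098.33 - 1732.81| = 1365.52 m/s
Step 7: Total delta-v = 2151.08 + 1365.52 = 3516.6 m/s

3516.6


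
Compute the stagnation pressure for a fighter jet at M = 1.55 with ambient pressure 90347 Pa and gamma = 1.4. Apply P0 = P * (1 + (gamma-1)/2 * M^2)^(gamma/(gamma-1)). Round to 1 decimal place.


Step 1: (gamma-1)/2 * M^2 = 0.2 * 2.4025 = 0.4805
Step 2: 1 + 0.4805 = 1.4805
Step 3: Exponent gamma/(gamma-1) = 3.5
Step 4: P0 = 90347 * 1.4805^3.5 = 356732.9 Pa

356732.9


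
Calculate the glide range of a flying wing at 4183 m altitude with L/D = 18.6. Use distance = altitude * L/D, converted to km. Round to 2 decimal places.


Step 1: Glide distance = altitude * L/D = 4183 * 18.6 = 77803.8 m
Step 2: Convert to km: 77803.8 / 1000 = 77.80 km

77.80


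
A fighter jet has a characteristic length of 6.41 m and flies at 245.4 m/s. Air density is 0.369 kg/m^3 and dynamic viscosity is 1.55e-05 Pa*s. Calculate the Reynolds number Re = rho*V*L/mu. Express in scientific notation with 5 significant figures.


Step 1: Numerator = rho * V * L = 0.369 * 245.4 * 6.41 = 580.442166
Step 2: Re = 580.442166 / 1.55e-05
Step 3: Re = 3.7448e+07

3.7448e+07


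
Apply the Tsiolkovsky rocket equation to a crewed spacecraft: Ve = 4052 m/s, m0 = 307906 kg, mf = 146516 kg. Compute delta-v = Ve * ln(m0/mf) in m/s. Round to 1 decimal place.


Step 1: Mass ratio m0/mf = 307906 / 146516 = 2.101518
Step 2: ln(2.101518) = 0.74266
Step 3: delta-v = 4052 * 0.74266 = 3009.3 m/s

3009.3


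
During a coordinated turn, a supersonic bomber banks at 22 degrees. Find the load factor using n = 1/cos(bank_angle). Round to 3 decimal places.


Step 1: Convert 22 degrees to radians = 0.383972
Step 2: cos(22 deg) = 0.927184
Step 3: n = 1 / 0.927184 = 1.079

1.079


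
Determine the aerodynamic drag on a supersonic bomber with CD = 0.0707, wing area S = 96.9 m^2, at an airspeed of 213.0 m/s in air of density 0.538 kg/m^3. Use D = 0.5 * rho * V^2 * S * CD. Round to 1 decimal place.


Step 1: Dynamic pressure q = 0.5 * 0.538 * 213.0^2 = 12204.261 Pa
Step 2: Drag D = q * S * CD = 12204.261 * 96.9 * 0.0707
Step 3: D = 83609.3 N

83609.3


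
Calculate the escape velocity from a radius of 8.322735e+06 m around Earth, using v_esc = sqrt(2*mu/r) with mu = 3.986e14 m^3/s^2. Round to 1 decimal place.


Step 1: 2*mu/r = 2 * 3.986e14 / 8.322735e+06 = 95785820.4064
Step 2: v_esc = sqrt(95785820.4064) = 9787.0 m/s

9787.0


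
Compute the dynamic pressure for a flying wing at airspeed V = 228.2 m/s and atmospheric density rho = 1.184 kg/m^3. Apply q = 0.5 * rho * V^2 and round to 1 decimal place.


Step 1: V^2 = 228.2^2 = 52075.24
Step 2: q = 0.5 * 1.184 * 52075.24
Step 3: q = 30828.5 Pa

30828.5


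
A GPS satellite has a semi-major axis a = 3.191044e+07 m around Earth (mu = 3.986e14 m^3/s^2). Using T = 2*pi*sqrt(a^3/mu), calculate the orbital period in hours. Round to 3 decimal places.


Step 1: a^3 / mu = 3.249364e+22 / 3.986e14 = 8.151942e+07
Step 2: sqrt(8.151942e+07) = 9028.8106 s
Step 3: T = 2*pi * 9028.8106 = 56729.69 s
Step 4: T in hours = 56729.69 / 3600 = 15.758 hours

15.758


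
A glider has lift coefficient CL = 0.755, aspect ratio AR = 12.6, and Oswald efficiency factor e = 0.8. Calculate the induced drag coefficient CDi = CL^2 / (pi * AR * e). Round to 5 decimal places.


Step 1: CL^2 = 0.755^2 = 0.570025
Step 2: pi * AR * e = 3.14159 * 12.6 * 0.8 = 31.667254
Step 3: CDi = 0.570025 / 31.667254 = 0.01800

0.01800


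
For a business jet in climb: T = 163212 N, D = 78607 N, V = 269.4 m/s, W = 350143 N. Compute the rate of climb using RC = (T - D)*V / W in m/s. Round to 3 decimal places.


Step 1: Excess thrust = T - D = 163212 - 78607 = 84605 N
Step 2: Excess power = 84605 * 269.4 = 22792587.0 W
Step 3: RC = 22792587.0 / 350143 = 65.095 m/s

65.095


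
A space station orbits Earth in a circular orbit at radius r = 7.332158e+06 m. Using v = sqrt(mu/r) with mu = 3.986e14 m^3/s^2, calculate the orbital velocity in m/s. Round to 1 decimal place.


Step 1: mu / r = 3.986e14 / 7.332158e+06 = 54363258.4022
Step 2: v = sqrt(54363258.4022) = 7373.1 m/s

7373.1


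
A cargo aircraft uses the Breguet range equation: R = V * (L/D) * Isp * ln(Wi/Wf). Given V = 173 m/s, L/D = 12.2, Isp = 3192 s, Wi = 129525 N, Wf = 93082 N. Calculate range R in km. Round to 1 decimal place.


Step 1: Coefficient = V * (L/D) * Isp = 173 * 12.2 * 3192 = 6737035.2 m
Step 2: Wi/Wf = 129525 / 93082 = 1.391515
Step 3: ln(1.391515) = 0.330393
Step 4: R = 6737035.2 * 0.330393 = 2225869.9 m = 2225.9 km

2225.9


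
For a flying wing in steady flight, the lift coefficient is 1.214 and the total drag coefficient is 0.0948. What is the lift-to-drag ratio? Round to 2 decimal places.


Step 1: L/D = CL / CD = 1.214 / 0.0948
Step 2: L/D = 12.81

12.81


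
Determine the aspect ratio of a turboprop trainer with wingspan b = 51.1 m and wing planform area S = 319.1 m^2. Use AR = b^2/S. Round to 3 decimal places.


Step 1: b^2 = 51.1^2 = 2611.21
Step 2: AR = 2611.21 / 319.1 = 8.183

8.183


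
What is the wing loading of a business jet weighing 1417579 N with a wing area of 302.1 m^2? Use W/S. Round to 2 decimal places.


Step 1: Wing loading = W / S = 1417579 / 302.1
Step 2: Wing loading = 4692.42 N/m^2

4692.42


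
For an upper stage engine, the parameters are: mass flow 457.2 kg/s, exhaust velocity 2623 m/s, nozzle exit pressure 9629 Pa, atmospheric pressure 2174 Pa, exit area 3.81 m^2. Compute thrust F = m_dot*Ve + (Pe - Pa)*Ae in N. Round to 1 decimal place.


Step 1: Momentum thrust = m_dot * Ve = 457.2 * 2623 = 1199235.6 N
Step 2: Pressure thrust = (Pe - Pa) * Ae = (9629 - 2174) * 3.81 = 28403.55 N
Step 3: Total thrust F = 1199235.6 + 28403.55 = 1227639.2 N

1227639.2


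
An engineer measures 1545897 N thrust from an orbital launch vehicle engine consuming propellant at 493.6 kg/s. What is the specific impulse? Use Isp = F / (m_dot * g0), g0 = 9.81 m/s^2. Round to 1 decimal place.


Step 1: m_dot * g0 = 493.6 * 9.81 = 4842.22
Step 2: Isp = 1545897 / 4842.22 = 319.3 s

319.3


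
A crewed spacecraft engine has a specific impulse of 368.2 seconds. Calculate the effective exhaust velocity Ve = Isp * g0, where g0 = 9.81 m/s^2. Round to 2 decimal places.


Step 1: Ve = Isp * g0 = 368.2 * 9.81
Step 2: Ve = 3612.04 m/s

3612.04


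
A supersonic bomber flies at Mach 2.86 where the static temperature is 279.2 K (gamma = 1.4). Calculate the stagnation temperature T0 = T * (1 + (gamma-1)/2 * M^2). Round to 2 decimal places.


Step 1: (gamma-1)/2 = 0.2
Step 2: M^2 = 8.1796
Step 3: 1 + 0.2 * 8.1796 = 2.63592
Step 4: T0 = 279.2 * 2.63592 = 735.95 K

735.95


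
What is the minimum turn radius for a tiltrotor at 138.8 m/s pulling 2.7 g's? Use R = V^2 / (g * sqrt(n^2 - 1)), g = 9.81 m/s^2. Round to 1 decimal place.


Step 1: V^2 = 138.8^2 = 19265.44
Step 2: n^2 - 1 = 2.7^2 - 1 = 6.29
Step 3: sqrt(6.29) = 2.507987
Step 4: R = 19265.44 / (9.81 * 2.507987) = 783.0 m

783.0


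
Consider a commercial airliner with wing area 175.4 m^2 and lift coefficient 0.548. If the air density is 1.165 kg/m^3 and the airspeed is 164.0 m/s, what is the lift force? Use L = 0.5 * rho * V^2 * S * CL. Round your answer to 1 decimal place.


Step 1: Calculate dynamic pressure q = 0.5 * 1.165 * 164.0^2 = 0.5 * 1.165 * 26896.0 = 15666.92 Pa
Step 2: Multiply by wing area and lift coefficient: L = 15666.92 * 175.4 * 0.548
Step 3: L = 2747977.768 * 0.548 = 1505891.8 N

1505891.8


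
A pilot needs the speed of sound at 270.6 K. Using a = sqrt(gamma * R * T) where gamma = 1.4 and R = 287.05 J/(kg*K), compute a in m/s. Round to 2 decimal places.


Step 1: gamma * R * T = 1.4 * 287.05 * 270.6 = 108746.022
Step 2: a = sqrt(108746.022) = 329.77 m/s

329.77


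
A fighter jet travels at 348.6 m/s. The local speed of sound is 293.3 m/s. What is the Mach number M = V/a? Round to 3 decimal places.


Step 1: M = V / a = 348.6 / 293.3
Step 2: M = 1.189

1.189


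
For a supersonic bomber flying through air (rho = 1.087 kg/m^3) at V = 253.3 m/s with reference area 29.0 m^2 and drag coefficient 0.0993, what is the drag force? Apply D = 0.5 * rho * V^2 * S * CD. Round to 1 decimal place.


Step 1: Dynamic pressure q = 0.5 * 1.087 * 253.3^2 = 34871.4437 Pa
Step 2: Drag D = q * S * CD = 34871.4437 * 29.0 * 0.0993
Step 3: D = 100419.3 N

100419.3


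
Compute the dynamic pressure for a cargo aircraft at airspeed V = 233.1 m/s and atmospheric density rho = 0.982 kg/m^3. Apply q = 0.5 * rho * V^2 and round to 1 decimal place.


Step 1: V^2 = 233.1^2 = 54335.61
Step 2: q = 0.5 * 0.982 * 54335.61
Step 3: q = 26678.8 Pa

26678.8


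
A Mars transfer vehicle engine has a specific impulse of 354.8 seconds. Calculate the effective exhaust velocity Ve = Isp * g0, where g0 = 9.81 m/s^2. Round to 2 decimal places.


Step 1: Ve = Isp * g0 = 354.8 * 9.81
Step 2: Ve = 3480.59 m/s

3480.59


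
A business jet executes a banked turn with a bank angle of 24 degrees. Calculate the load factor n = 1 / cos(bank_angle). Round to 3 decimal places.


Step 1: Convert 24 degrees to radians = 0.418879
Step 2: cos(24 deg) = 0.913545
Step 3: n = 1 / 0.913545 = 1.095

1.095


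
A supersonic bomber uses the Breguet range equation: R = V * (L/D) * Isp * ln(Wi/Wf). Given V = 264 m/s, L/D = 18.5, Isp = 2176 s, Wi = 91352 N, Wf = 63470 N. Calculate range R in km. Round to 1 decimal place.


Step 1: Coefficient = V * (L/D) * Isp = 264 * 18.5 * 2176 = 10627584.0 m
Step 2: Wi/Wf = 91352 / 63470 = 1.439294
Step 3: ln(1.439294) = 0.364153
Step 4: R = 10627584.0 * 0.364153 = 3870064.7 m = 3870.1 km

3870.1


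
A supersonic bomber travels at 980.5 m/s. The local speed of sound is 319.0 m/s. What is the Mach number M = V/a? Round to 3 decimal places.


Step 1: M = V / a = 980.5 / 319.0
Step 2: M = 3.074

3.074


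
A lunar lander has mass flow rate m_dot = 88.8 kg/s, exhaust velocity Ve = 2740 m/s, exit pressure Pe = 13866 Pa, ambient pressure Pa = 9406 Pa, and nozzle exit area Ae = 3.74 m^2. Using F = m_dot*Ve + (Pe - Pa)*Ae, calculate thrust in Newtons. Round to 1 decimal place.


Step 1: Momentum thrust = m_dot * Ve = 88.8 * 2740 = 243312.0 N
Step 2: Pressure thrust = (Pe - Pa) * Ae = (13866 - 9406) * 3.74 = 16680.40 N
Step 3: Total thrust F = 243312.0 + 16680.40 = 259992.4 N

259992.4


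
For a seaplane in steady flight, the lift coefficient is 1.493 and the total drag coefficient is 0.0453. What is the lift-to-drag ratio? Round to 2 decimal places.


Step 1: L/D = CL / CD = 1.493 / 0.0453
Step 2: L/D = 32.96

32.96


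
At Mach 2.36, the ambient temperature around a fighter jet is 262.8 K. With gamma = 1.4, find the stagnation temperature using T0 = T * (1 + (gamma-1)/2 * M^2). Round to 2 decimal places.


Step 1: (gamma-1)/2 = 0.2
Step 2: M^2 = 5.5696
Step 3: 1 + 0.2 * 5.5696 = 2.11392
Step 4: T0 = 262.8 * 2.11392 = 555.54 K

555.54


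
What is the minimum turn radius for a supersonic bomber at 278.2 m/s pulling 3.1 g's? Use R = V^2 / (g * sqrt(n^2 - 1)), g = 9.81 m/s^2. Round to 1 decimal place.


Step 1: V^2 = 278.2^2 = 77395.24
Step 2: n^2 - 1 = 3.1^2 - 1 = 8.61
Step 3: sqrt(8.61) = 2.93428
Step 4: R = 77395.24 / (9.81 * 2.93428) = 2688.7 m

2688.7


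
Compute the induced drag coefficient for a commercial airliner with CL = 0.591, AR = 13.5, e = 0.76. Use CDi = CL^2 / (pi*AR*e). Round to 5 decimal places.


Step 1: CL^2 = 0.591^2 = 0.349281
Step 2: pi * AR * e = 3.14159 * 13.5 * 0.76 = 32.232741
Step 3: CDi = 0.349281 / 32.232741 = 0.01084

0.01084


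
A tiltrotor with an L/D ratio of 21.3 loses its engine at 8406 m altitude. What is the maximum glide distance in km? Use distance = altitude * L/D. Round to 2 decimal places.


Step 1: Glide distance = altitude * L/D = 8406 * 21.3 = 179047.8 m
Step 2: Convert to km: 179047.8 / 1000 = 179.05 km

179.05


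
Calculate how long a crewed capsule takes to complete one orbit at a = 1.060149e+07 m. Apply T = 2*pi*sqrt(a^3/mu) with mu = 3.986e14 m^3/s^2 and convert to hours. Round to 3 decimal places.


Step 1: a^3 / mu = 1.191518e+21 / 3.986e14 = 2.989258e+06
Step 2: sqrt(2.989258e+06) = 1728.9471 s
Step 3: T = 2*pi * 1728.9471 = 10863.3 s
Step 4: T in hours = 10863.3 / 3600 = 3.018 hours

3.018


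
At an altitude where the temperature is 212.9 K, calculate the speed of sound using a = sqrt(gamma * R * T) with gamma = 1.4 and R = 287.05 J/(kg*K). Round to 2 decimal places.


Step 1: gamma * R * T = 1.4 * 287.05 * 212.9 = 85558.123
Step 2: a = sqrt(85558.123) = 292.50 m/s

292.50


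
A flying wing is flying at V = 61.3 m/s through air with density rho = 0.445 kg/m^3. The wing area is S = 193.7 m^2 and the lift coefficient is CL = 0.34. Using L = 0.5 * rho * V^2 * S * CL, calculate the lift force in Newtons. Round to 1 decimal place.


Step 1: Calculate dynamic pressure q = 0.5 * 0.445 * 61.3^2 = 0.5 * 0.445 * 3757.69 = 836.086 Pa
Step 2: Multiply by wing area and lift coefficient: L = 836.086 * 193.7 * 0.34
Step 3: L = 161949.863 * 0.34 = 55063.0 N

55063.0


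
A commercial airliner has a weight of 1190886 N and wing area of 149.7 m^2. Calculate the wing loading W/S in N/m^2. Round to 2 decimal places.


Step 1: Wing loading = W / S = 1190886 / 149.7
Step 2: Wing loading = 7955.15 N/m^2

7955.15


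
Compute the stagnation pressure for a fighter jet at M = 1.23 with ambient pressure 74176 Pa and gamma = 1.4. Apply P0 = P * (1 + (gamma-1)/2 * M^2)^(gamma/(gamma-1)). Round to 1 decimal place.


Step 1: (gamma-1)/2 * M^2 = 0.2 * 1.5129 = 0.30258
Step 2: 1 + 0.30258 = 1.30258
Step 3: Exponent gamma/(gamma-1) = 3.5
Step 4: P0 = 74176 * 1.30258^3.5 = 187102.2 Pa

187102.2


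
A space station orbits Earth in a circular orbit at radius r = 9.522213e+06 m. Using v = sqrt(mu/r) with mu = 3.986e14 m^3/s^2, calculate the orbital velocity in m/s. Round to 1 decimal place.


Step 1: mu / r = 3.986e14 / 9.522213e+06 = 41860017.204
Step 2: v = sqrt(41860017.204) = 6469.9 m/s

6469.9


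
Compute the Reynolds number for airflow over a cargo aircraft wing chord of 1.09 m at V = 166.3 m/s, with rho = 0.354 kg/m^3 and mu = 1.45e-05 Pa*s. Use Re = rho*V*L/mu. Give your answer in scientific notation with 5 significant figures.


Step 1: Numerator = rho * V * L = 0.354 * 166.3 * 1.09 = 64.168518
Step 2: Re = 64.168518 / 1.45e-05
Step 3: Re = 4.4254e+06

4.4254e+06


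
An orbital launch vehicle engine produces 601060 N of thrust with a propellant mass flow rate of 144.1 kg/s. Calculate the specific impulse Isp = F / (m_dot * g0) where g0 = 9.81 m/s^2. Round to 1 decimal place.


Step 1: m_dot * g0 = 144.1 * 9.81 = 1413.62
Step 2: Isp = 601060 / 1413.62 = 425.2 s

425.2


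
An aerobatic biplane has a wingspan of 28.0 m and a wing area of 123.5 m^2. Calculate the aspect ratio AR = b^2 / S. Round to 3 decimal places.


Step 1: b^2 = 28.0^2 = 784.0
Step 2: AR = 784.0 / 123.5 = 6.348

6.348


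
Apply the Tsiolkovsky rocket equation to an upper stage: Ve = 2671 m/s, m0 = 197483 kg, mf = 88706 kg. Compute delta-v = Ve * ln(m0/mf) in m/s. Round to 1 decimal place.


Step 1: Mass ratio m0/mf = 197483 / 88706 = 2.226264
Step 2: ln(2.226264) = 0.800325
Step 3: delta-v = 2671 * 0.800325 = 2137.7 m/s

2137.7


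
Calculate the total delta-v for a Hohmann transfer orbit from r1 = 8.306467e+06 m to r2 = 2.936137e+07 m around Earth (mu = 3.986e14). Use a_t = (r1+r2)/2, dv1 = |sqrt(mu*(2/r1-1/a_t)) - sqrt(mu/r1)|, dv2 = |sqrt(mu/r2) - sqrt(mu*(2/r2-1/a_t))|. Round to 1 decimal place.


Step 1: Transfer semi-major axis a_t = (8.306467e+06 + 2.936137e+07) / 2 = 1.883392e+07 m
Step 2: v1 (circular at r1) = sqrt(mu/r1) = 6927.24 m/s
Step 3: v_t1 = sqrt(mu*(2/r1 - 1/a_t)) = 8649.25 m/s
Step 4: dv1 = |8649.25 - 6927.24| = 1722.0 m/s
Step 5: v2 (circular at r2) = 3684.52 m/s, v_t2 = 2446.91 m/s
Step 6: dv2 = |3684.52 - 2446.91| = 1237.6 m/s
Step 7: Total delta-v = 1722.0 + 1237.6 = 2959.6 m/s

2959.6


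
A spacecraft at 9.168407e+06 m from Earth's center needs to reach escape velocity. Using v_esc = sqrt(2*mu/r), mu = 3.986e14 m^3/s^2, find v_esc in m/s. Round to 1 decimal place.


Step 1: 2*mu/r = 2 * 3.986e14 / 9.168407e+06 = 86950764.7294
Step 2: v_esc = sqrt(86950764.7294) = 9324.7 m/s

9324.7


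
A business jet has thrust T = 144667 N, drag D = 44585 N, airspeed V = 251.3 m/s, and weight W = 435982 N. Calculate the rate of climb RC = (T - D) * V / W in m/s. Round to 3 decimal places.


Step 1: Excess thrust = T - D = 144667 - 44585 = 100082 N
Step 2: Excess power = 100082 * 251.3 = 25150606.6 W
Step 3: RC = 25150606.6 / 435982 = 57.687 m/s

57.687


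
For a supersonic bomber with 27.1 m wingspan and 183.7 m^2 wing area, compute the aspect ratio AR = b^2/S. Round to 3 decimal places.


Step 1: b^2 = 27.1^2 = 734.41
Step 2: AR = 734.41 / 183.7 = 3.998

3.998


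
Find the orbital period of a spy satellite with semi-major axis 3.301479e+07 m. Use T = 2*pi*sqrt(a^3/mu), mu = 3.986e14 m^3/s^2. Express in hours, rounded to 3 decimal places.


Step 1: a^3 / mu = 3.598534e+22 / 3.986e14 = 9.027933e+07
Step 2: sqrt(9.027933e+07) = 9501.5435 s
Step 3: T = 2*pi * 9501.5435 = 59699.96 s
Step 4: T in hours = 59699.96 / 3600 = 16.583 hours

16.583


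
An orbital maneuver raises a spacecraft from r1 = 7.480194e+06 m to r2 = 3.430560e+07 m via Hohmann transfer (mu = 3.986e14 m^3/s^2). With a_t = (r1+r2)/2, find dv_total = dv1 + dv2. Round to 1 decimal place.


Step 1: Transfer semi-major axis a_t = (7.480194e+06 + 3.430560e+07) / 2 = 2.089290e+07 m
Step 2: v1 (circular at r1) = sqrt(mu/r1) = 7299.82 m/s
Step 3: v_t1 = sqrt(mu*(2/r1 - 1/a_t)) = 9353.96 m/s
Step 4: dv1 = |9353.96 - 7299.82| = 2054.14 m/s
Step 5: v2 (circular at r2) = 3408.68 m/s, v_t2 = 2039.59 m/s
Step 6: dv2 = |3408.68 - 2039.59| = 1369.09 m/s
Step 7: Total delta-v = 2054.14 + 1369.09 = 3423.2 m/s

3423.2


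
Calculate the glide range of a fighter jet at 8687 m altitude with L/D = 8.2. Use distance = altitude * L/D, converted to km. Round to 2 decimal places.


Step 1: Glide distance = altitude * L/D = 8687 * 8.2 = 71233.4 m
Step 2: Convert to km: 71233.4 / 1000 = 71.23 km

71.23


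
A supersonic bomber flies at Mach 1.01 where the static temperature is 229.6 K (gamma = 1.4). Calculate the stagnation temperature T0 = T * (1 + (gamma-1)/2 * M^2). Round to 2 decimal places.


Step 1: (gamma-1)/2 = 0.2
Step 2: M^2 = 1.0201
Step 3: 1 + 0.2 * 1.0201 = 1.20402
Step 4: T0 = 229.6 * 1.20402 = 276.44 K

276.44


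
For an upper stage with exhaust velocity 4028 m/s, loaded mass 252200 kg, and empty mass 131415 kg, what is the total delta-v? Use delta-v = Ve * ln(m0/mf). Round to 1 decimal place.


Step 1: Mass ratio m0/mf = 252200 / 131415 = 1.919111
Step 2: ln(1.919111) = 0.651862
Step 3: delta-v = 4028 * 0.651862 = 2625.7 m/s

2625.7


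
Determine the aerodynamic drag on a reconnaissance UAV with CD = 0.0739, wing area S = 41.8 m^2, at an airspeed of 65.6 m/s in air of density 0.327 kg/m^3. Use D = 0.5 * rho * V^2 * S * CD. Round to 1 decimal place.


Step 1: Dynamic pressure q = 0.5 * 0.327 * 65.6^2 = 703.5994 Pa
Step 2: Drag D = q * S * CD = 703.5994 * 41.8 * 0.0739
Step 3: D = 2173.4 N

2173.4


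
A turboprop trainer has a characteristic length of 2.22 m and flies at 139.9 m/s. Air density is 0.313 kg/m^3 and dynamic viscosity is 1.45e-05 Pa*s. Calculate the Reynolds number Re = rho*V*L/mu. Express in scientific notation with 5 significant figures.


Step 1: Numerator = rho * V * L = 0.313 * 139.9 * 2.22 = 97.210914
Step 2: Re = 97.210914 / 1.45e-05
Step 3: Re = 6.7042e+06

6.7042e+06


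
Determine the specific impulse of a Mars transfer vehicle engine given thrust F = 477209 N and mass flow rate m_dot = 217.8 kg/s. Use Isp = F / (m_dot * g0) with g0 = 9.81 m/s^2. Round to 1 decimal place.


Step 1: m_dot * g0 = 217.8 * 9.81 = 2136.62
Step 2: Isp = 477209 / 2136.62 = 223.3 s

223.3


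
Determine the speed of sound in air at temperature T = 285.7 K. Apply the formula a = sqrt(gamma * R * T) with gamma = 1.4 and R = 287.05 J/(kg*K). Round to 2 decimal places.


Step 1: gamma * R * T = 1.4 * 287.05 * 285.7 = 114814.259
Step 2: a = sqrt(114814.259) = 338.84 m/s

338.84


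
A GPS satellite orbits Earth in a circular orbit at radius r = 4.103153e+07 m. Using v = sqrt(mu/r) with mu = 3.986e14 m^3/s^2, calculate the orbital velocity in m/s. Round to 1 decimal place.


Step 1: mu / r = 3.986e14 / 4.103153e+07 = 9714480.547
Step 2: v = sqrt(9714480.547) = 3116.8 m/s

3116.8


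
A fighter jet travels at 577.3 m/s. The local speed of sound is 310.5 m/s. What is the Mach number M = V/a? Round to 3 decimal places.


Step 1: M = V / a = 577.3 / 310.5
Step 2: M = 1.859

1.859


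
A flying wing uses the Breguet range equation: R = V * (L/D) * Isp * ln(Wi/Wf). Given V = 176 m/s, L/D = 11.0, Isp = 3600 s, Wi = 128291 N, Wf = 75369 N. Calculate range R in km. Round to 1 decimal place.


Step 1: Coefficient = V * (L/D) * Isp = 176 * 11.0 * 3600 = 6969600.0 m
Step 2: Wi/Wf = 128291 / 75369 = 1.702172
Step 3: ln(1.702172) = 0.531905
Step 4: R = 6969600.0 * 0.531905 = 3707165.6 m = 3707.2 km

3707.2


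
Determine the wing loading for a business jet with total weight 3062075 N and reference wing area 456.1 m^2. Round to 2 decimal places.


Step 1: Wing loading = W / S = 3062075 / 456.1
Step 2: Wing loading = 6713.60 N/m^2

6713.60


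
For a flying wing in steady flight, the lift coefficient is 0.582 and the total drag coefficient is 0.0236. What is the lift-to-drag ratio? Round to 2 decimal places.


Step 1: L/D = CL / CD = 0.582 / 0.0236
Step 2: L/D = 24.66

24.66


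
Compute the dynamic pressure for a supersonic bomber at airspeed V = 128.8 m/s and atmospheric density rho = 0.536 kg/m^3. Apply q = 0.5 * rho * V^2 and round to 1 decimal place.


Step 1: V^2 = 128.8^2 = 16589.44
Step 2: q = 0.5 * 0.536 * 16589.44
Step 3: q = 4446.0 Pa

4446.0


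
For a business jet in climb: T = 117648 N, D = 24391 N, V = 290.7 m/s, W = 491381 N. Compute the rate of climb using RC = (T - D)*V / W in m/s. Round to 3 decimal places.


Step 1: Excess thrust = T - D = 117648 - 24391 = 93257 N
Step 2: Excess power = 93257 * 290.7 = 27109809.9 W
Step 3: RC = 27109809.9 / 491381 = 55.171 m/s

55.171


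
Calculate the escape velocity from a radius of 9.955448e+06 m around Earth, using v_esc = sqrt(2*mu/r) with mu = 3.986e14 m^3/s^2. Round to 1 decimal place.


Step 1: 2*mu/r = 2 * 3.986e14 / 9.955448e+06 = 80076757.9721
Step 2: v_esc = sqrt(80076757.9721) = 8948.6 m/s

8948.6


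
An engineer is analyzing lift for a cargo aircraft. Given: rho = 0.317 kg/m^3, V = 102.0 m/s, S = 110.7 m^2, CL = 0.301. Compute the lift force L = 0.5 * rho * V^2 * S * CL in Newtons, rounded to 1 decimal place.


Step 1: Calculate dynamic pressure q = 0.5 * 0.317 * 102.0^2 = 0.5 * 0.317 * 10404.0 = 1649.034 Pa
Step 2: Multiply by wing area and lift coefficient: L = 1649.034 * 110.7 * 0.301
Step 3: L = 182548.0638 * 0.301 = 54947.0 N

54947.0


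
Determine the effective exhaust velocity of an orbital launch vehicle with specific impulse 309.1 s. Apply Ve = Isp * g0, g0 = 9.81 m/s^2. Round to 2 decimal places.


Step 1: Ve = Isp * g0 = 309.1 * 9.81
Step 2: Ve = 3032.27 m/s

3032.27


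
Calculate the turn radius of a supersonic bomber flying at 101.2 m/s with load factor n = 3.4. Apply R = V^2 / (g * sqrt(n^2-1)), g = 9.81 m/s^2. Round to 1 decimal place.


Step 1: V^2 = 101.2^2 = 10241.44
Step 2: n^2 - 1 = 3.4^2 - 1 = 10.56
Step 3: sqrt(10.56) = 3.249615
Step 4: R = 10241.44 / (9.81 * 3.249615) = 321.3 m

321.3


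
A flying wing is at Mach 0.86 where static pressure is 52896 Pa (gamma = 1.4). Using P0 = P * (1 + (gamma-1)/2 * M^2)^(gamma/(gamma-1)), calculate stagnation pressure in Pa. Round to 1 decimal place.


Step 1: (gamma-1)/2 * M^2 = 0.2 * 0.7396 = 0.14792
Step 2: 1 + 0.14792 = 1.14792
Step 3: Exponent gamma/(gamma-1) = 3.5
Step 4: P0 = 52896 * 1.14792^3.5 = 85726.2 Pa

85726.2


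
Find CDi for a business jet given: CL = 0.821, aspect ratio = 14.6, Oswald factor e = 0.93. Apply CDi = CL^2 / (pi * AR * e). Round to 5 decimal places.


Step 1: CL^2 = 0.821^2 = 0.674041
Step 2: pi * AR * e = 3.14159 * 14.6 * 0.93 = 42.656545
Step 3: CDi = 0.674041 / 42.656545 = 0.01580

0.01580


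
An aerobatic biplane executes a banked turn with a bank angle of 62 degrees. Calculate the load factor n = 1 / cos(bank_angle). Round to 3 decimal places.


Step 1: Convert 62 degrees to radians = 1.082104
Step 2: cos(62 deg) = 0.469472
Step 3: n = 1 / 0.469472 = 2.130

2.130


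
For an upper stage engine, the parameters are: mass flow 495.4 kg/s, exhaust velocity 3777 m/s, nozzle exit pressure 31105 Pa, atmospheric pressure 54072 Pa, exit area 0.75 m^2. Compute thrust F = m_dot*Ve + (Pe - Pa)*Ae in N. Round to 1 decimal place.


Step 1: Momentum thrust = m_dot * Ve = 495.4 * 3777 = 1871125.8 N
Step 2: Pressure thrust = (Pe - Pa) * Ae = (31105 - 54072) * 0.75 = -17225.25 N
Step 3: Total thrust F = 1871125.8 + -17225.25 = 1853900.6 N

1853900.6


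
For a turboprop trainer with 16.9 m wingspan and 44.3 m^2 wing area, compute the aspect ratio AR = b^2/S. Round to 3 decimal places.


Step 1: b^2 = 16.9^2 = 285.61
Step 2: AR = 285.61 / 44.3 = 6.447

6.447


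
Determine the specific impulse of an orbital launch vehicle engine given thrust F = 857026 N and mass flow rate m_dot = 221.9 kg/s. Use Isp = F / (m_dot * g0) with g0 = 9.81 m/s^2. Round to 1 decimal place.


Step 1: m_dot * g0 = 221.9 * 9.81 = 2176.84
Step 2: Isp = 857026 / 2176.84 = 393.7 s

393.7


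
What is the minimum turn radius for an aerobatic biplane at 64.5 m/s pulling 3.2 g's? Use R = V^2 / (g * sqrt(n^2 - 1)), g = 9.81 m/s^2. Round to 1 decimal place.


Step 1: V^2 = 64.5^2 = 4160.25
Step 2: n^2 - 1 = 3.2^2 - 1 = 9.24
Step 3: sqrt(9.24) = 3.039737
Step 4: R = 4160.25 / (9.81 * 3.039737) = 139.5 m

139.5


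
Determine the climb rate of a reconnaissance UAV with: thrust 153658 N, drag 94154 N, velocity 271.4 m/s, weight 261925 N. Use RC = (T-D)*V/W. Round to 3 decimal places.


Step 1: Excess thrust = T - D = 153658 - 94154 = 59504 N
Step 2: Excess power = 59504 * 271.4 = 16149385.6 W
Step 3: RC = 16149385.6 / 261925 = 61.657 m/s

61.657


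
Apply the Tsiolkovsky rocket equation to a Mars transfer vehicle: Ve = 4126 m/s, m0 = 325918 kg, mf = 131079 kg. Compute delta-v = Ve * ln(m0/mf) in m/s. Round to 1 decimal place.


Step 1: Mass ratio m0/mf = 325918 / 131079 = 2.486424
Step 2: ln(2.486424) = 0.910846
Step 3: delta-v = 4126 * 0.910846 = 3758.1 m/s

3758.1


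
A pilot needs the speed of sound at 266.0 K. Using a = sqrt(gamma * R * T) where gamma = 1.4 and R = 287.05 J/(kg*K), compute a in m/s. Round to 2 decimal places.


Step 1: gamma * R * T = 1.4 * 287.05 * 266.0 = 106897.42
Step 2: a = sqrt(106897.42) = 326.95 m/s

326.95


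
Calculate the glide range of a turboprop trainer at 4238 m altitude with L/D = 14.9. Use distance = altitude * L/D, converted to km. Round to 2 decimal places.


Step 1: Glide distance = altitude * L/D = 4238 * 14.9 = 63146.2 m
Step 2: Convert to km: 63146.2 / 1000 = 63.15 km

63.15


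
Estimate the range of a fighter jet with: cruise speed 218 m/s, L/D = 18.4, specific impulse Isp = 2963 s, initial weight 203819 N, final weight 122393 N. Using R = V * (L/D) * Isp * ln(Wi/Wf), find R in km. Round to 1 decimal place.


Step 1: Coefficient = V * (L/D) * Isp = 218 * 18.4 * 2963 = 11885185.6 m
Step 2: Wi/Wf = 203819 / 122393 = 1.665283
Step 3: ln(1.665283) = 0.509995
Step 4: R = 11885185.6 * 0.509995 = 6061387.2 m = 6061.4 km

6061.4


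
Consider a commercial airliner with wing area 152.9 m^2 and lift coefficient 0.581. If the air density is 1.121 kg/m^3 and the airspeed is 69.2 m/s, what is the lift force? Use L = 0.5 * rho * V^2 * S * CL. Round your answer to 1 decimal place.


Step 1: Calculate dynamic pressure q = 0.5 * 1.121 * 69.2^2 = 0.5 * 1.121 * 4788.64 = 2684.0327 Pa
Step 2: Multiply by wing area and lift coefficient: L = 2684.0327 * 152.9 * 0.581
Step 3: L = 410388.6029 * 0.581 = 238435.8 N

238435.8


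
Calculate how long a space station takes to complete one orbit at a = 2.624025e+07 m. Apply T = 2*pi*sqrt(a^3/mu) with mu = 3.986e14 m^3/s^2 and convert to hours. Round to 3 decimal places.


Step 1: a^3 / mu = 1.806774e+22 / 3.986e14 = 4.532801e+07
Step 2: sqrt(4.532801e+07) = 6732.6076 s
Step 3: T = 2*pi * 6732.6076 = 42302.22 s
Step 4: T in hours = 42302.22 / 3600 = 11.751 hours

11.751
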